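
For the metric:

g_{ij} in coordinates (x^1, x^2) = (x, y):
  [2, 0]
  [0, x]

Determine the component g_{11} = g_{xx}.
With x^1 = x, x^2 = y, g_{11} = g_{xx} is the row-1, column-1 entry of the matrix.
g_{11} = 2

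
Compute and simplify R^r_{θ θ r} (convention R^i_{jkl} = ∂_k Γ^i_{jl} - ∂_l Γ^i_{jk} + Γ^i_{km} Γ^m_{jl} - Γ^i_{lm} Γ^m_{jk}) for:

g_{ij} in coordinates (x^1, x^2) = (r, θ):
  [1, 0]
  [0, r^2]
Non-zero Christoffel symbols (Γ^k_{ij} = Γ^k_{ji}):
Γ^r_{θ θ} = -r
Γ^θ_{r θ} = 1/r
R^r_{θ θ r} = ∂_θ Γ^r_{θ r} - ∂_r Γ^r_{θ θ} + Γ^r_{θ m} Γ^m_{θ r} - Γ^r_{r m} Γ^m_{θ θ}
  = (0) - (-1) + (-1) - (0) = 0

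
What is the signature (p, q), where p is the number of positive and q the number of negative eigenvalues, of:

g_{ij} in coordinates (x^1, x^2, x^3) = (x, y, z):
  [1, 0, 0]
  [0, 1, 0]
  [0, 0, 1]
The metric is diagonal, so its eigenvalues are the diagonal entries: 1, 1, 1 (at a generic point, where coordinate-dependent entries are positive).
3 positive, 0 negative.
(3, 0) - Riemannian (positive definite)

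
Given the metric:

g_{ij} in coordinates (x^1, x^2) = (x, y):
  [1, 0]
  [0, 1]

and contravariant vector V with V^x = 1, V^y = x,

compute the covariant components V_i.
V_i = g_{ij} V^j:
V_x = (1)(1) + (0)(x) = 1
V_y = (0)(1) + (1)(x) = x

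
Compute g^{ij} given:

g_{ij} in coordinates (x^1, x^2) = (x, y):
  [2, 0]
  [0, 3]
The metric is diagonal, so g^{ij} is diagonal with entries 1/g_{ii}: diag(1/2, 1/3).
g^{ij}:
  [1/2, 0]
  [0, 1/3]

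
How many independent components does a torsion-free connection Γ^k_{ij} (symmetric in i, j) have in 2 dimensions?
Γ^k_{ij} has n choices for the upper index and n(n+1)/2 independent symmetric lower index pairs.
Total = 2 × 2×3/2 = 2 × 3 = 6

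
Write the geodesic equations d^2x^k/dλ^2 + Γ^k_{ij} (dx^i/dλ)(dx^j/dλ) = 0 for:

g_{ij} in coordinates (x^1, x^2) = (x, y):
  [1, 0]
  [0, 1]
Geodesic equation: d^2x^k/dλ^2 + Γ^k_{ij} (dx^i/dλ)(dx^j/dλ) = 0.
All Christoffel symbols vanish, so the geodesics are straight lines:
d^2x/dλ^2 = 0
d^2y/dλ^2 = 0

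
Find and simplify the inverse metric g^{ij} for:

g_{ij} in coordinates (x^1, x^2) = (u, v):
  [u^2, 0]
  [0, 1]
The metric is diagonal, so g^{ij} is diagonal with entries 1/g_{ii}: diag(1/(u^2), 1).
g^{ij}:
  [1/u^2, 0]
  [0, 1]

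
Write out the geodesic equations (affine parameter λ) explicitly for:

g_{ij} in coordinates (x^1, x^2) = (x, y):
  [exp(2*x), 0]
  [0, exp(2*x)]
Geodesic equation: d^2x^k/dλ^2 + Γ^k_{ij} (dx^i/dλ)(dx^j/dλ) = 0.
Non-zero Christoffel symbols:
Γ^x_{x x} = 1
Γ^x_{y y} = -1
Γ^y_{x y} = 1
Substituting (the symmetric pair Γ^k_{ij}, Γ^k_{ji} combines into a factor 2):
d^2x/dλ^2 + (dx/dλ)^2 - (dy/dλ)^2 = 0
d^2y/dλ^2 + 2 (dx/dλ)(dy/dλ) = 0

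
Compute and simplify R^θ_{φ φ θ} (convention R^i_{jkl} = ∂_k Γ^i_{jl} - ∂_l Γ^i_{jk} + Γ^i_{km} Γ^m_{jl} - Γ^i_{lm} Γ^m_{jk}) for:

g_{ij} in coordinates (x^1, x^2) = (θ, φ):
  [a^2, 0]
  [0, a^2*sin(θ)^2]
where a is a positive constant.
Non-zero Christoffel symbols (Γ^k_{ij} = Γ^k_{ji}):
Γ^θ_{φ φ} = -sin(2*θ)/2
Γ^φ_{θ φ} = 1/tan(θ)
R^θ_{φ φ θ} = ∂_φ Γ^θ_{φ θ} - ∂_θ Γ^θ_{φ φ} + Γ^θ_{φ m} Γ^m_{φ θ} - Γ^θ_{θ m} Γ^m_{φ φ}
  = (0) - (-cos(2*θ)) + (-cos(θ)^2) - (0) = -sin(θ)^2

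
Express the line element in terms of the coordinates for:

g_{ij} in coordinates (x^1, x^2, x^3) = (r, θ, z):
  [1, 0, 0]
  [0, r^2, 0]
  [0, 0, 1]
ds^2 = g_{ij} dx^i dx^j; only the non-zero components contribute.
ds^2 = dr^2 + r^2 dθ^2 + dz^2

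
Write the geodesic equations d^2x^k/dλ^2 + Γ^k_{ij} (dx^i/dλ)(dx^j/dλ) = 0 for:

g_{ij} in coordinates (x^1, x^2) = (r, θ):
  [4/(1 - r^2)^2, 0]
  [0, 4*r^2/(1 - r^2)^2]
Geodesic equation: d^2x^k/dλ^2 + Γ^k_{ij} (dx^i/dλ)(dx^j/dλ) = 0.
Non-zero Christoffel symbols:
Γ^r_{r r} = 2*r/(1 - r^2)
Γ^r_{θ θ} = (r^3 + r)/(r^2 - 1)
Γ^θ_{r θ} = (-r^2 - 1)/(r^3 - r)
Substituting (the symmetric pair Γ^k_{ij}, Γ^k_{ji} combines into a factor 2):
d^2r/dλ^2 + (2*r/(1 - r^2)) (dr/dλ)^2 + ((r^3 + r)/(r^2 - 1)) (dθ/dλ)^2 = 0
d^2θ/dλ^2 + ((-2*r^2 - 2)/(r^3 - r)) (dr/dλ)(dθ/dλ) = 0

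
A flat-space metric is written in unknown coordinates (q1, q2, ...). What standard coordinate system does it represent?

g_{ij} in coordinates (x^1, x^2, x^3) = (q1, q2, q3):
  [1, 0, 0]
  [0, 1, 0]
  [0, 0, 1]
All components are constant and the metric is the identity, i.e. orthonormal rectilinear coordinates.
Cartesian (3D) coordinates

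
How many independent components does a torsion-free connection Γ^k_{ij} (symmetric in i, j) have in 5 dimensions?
Γ^k_{ij} has n choices for the upper index and n(n+1)/2 independent symmetric lower index pairs.
Total = 5 × 5×6/2 = 5 × 15 = 75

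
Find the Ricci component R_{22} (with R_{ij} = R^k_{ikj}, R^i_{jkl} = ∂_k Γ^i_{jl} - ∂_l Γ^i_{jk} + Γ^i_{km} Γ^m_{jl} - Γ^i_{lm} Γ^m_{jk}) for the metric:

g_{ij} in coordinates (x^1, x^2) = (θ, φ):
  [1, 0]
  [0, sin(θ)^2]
Non-zero Christoffel symbols (Γ^k_{ij} = Γ^k_{ji}):
Γ^θ_{φ φ} = -sin(2*θ)/2
Γ^φ_{θ φ} = 1/tan(θ)
R^θ_{φ θ φ} = ∂_θ Γ^θ_{φ φ} - ∂_φ Γ^θ_{φ θ} + Γ^θ_{θ m} Γ^m_{φ φ} - Γ^θ_{φ m} Γ^m_{φ θ}
  = (-cos(2*θ)) - (0) + (0) - (-cos(θ)^2) = sin(θ)^2
R^φ_{φ φ φ} = 0 (a repeated index in an antisymmetric pair)
R_{φφ} = R^θ_{φ θ φ} + R^φ_{φ φ φ} = (sin(θ)^2) + (0) = sin(θ)^2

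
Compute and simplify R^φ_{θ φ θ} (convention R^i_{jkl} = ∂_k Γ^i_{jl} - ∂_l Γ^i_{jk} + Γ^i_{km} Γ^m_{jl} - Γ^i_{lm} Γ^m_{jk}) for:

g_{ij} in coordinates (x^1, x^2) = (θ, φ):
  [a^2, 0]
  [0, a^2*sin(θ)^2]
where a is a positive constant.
Non-zero Christoffel symbols (Γ^k_{ij} = Γ^k_{ji}):
Γ^θ_{φ φ} = -sin(2*θ)/2
Γ^φ_{θ φ} = 1/tan(θ)
R^φ_{θ φ θ} = ∂_φ Γ^φ_{θ θ} - ∂_θ Γ^φ_{θ φ} + Γ^φ_{φ m} Γ^m_{θ θ} - Γ^φ_{θ m} Γ^m_{θ φ}
  = (0) - (-1/sin(θ)^2) + (0) - (1/tan(θ)^2) = 1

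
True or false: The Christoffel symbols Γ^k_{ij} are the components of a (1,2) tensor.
Under a change of coordinates Γ picks up an inhomogeneous term ∂²x/∂x'∂x'; e.g. Γ = 0 in Cartesian coordinates but Γ^r_{θθ} = -r in polar coordinates on the same flat plane.
False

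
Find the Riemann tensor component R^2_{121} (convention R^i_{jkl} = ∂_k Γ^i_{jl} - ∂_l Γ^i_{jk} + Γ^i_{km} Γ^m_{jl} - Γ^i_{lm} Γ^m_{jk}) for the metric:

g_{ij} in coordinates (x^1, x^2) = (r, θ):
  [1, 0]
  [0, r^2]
Non-zero Christoffel symbols (Γ^k_{ij} = Γ^k_{ji}):
Γ^r_{θ θ} = -r
Γ^θ_{r θ} = 1/r
R^θ_{r θ r} = ∂_θ Γ^θ_{r r} - ∂_r Γ^θ_{r θ} + Γ^θ_{θ m} Γ^m_{r r} - Γ^θ_{r m} Γ^m_{r θ}
  = (0) - (-1/r^2) + (0) - (1/r^2) = 0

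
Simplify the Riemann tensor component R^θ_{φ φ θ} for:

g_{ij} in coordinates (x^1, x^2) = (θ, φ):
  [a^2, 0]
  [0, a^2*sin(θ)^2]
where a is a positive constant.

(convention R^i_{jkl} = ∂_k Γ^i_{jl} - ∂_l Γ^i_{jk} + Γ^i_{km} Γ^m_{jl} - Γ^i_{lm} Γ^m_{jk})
Non-zero Christoffel symbols (Γ^k_{ij} = Γ^k_{ji}):
Γ^θ_{φ φ} = -sin(2*θ)/2
Γ^φ_{θ φ} = 1/tan(θ)
R^θ_{φ φ θ} = ∂_φ Γ^θ_{φ θ} - ∂_θ Γ^θ_{φ φ} + Γ^θ_{φ m} Γ^m_{φ θ} - Γ^θ_{θ m} Γ^m_{φ φ}
  = (0) - (-cos(2*θ)) + (-cos(θ)^2) - (0) = -sin(θ)^2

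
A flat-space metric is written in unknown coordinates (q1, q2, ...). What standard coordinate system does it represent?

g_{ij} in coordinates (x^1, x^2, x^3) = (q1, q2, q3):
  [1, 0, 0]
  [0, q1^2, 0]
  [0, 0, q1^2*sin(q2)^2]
The line element ds^2 = dq1^2 + q1^2 dq2^2 + q1^2 sin(q2)^2 dq3^2 is dr^2 + r^2 dθ^2 + r^2 sin(θ)^2 dφ^2 with q1 = r, q2 = θ, q3 = φ.
spherical coordinates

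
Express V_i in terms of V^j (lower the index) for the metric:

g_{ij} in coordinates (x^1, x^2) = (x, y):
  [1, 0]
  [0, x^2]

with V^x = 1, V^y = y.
V_i = g_{ij} V^j:
V_x = (1)(1) + (0)(y) = 1
V_y = (0)(1) + (x^2)(y) = x^2*y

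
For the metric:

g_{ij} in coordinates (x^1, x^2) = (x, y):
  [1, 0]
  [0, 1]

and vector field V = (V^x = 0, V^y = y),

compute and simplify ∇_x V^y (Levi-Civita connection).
All Christoffel symbols are zero.
∇_x V^y = ∂_x V^y + Γ^y_{x j} V^j
  = (0) + (0)(0) + (0)(y)
  = 0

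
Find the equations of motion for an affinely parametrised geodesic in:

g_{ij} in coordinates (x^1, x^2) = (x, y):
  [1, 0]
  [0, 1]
Geodesic equation: d^2x^k/dλ^2 + Γ^k_{ij} (dx^i/dλ)(dx^j/dλ) = 0.
All Christoffel symbols vanish, so the geodesics are straight lines:
d^2x/dλ^2 = 0
d^2y/dλ^2 = 0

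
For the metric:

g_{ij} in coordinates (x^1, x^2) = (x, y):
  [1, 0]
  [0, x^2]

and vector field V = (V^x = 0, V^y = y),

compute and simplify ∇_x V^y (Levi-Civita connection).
Non-zero Christoffel symbols:
Γ^x_{y y} = -x
Γ^y_{x y} = 1/x
∇_x V^y = ∂_x V^y + Γ^y_{x j} V^j
  = (0) + (0)(0) + (1/x)(y)
  = y/x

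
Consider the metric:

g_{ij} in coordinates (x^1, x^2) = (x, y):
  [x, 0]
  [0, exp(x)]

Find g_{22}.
With x^1 = x, x^2 = y, g_{22} = g_{yy} is the row-2, column-2 entry of the matrix.
g_{22} = exp(x)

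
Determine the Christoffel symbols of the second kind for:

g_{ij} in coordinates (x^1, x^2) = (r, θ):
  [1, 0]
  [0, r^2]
Using Γ^k_{ij} = (1/2) g^{km} (∂_i g_{mj} + ∂_j g_{mi} - ∂_m g_{ij}); the metric is diagonal, so only the m = k term contributes.
Non-zero symbols (using the symmetry Γ^k_{ij} = Γ^k_{ji}):
Γ^r_{θ θ} = (1/2) g^{rr} (∂_θ g_{rθ} + ∂_θ g_{rθ} - ∂_r g_{θθ}) = (1/2)(1)((0) + (0) - (2*r)) = -r
Γ^θ_{r θ} = (1/2) g^{θθ} (∂_r g_{θθ} + ∂_θ g_{θr} - ∂_θ g_{rθ}) = (1/2)(1/r^2)((2*r) + (0) - (0)) = 1/r
All other Christoffel symbols are zero.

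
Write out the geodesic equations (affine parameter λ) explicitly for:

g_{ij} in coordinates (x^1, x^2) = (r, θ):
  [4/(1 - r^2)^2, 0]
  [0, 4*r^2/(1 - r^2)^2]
Geodesic equation: d^2x^k/dλ^2 + Γ^k_{ij} (dx^i/dλ)(dx^j/dλ) = 0.
Non-zero Christoffel symbols:
Γ^r_{r r} = 2*r/(1 - r^2)
Γ^r_{θ θ} = (r^3 + r)/(r^2 - 1)
Γ^θ_{r θ} = (-r^2 - 1)/(r^3 - r)
Substituting (the symmetric pair Γ^k_{ij}, Γ^k_{ji} combines into a factor 2):
d^2r/dλ^2 + (2*r/(1 - r^2)) (dr/dλ)^2 + ((r^3 + r)/(r^2 - 1)) (dθ/dλ)^2 = 0
d^2θ/dλ^2 + ((-2*r^2 - 2)/(r^3 - r)) (dr/dλ)(dθ/dλ) = 0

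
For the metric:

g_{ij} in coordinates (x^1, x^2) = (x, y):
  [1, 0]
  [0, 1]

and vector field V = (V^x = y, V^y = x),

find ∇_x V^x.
All Christoffel symbols are zero.
∇_x V^x = ∂_x V^x + Γ^x_{x j} V^j
  = (0) + (0)(y) + (0)(x)
  = 0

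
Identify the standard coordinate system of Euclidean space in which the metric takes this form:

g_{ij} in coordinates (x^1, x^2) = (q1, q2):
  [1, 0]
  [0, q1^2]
The line element ds^2 = dq1^2 + q1^2 dq2^2 is dr^2 + r^2 dθ^2 with q1 = r, q2 = θ.
polar coordinates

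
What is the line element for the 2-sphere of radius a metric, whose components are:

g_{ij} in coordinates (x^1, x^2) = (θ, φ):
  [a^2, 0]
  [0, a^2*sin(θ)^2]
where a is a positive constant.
ds^2 = g_{ij} dx^i dx^j; only the non-zero components contribute.
ds^2 = a^2 dθ^2 + a^2*sin(θ)^2 dφ^2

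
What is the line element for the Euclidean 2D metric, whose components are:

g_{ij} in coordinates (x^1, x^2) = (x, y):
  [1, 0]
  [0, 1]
ds^2 = g_{ij} dx^i dx^j; only the non-zero components contribute.
ds^2 = dx^2 + dy^2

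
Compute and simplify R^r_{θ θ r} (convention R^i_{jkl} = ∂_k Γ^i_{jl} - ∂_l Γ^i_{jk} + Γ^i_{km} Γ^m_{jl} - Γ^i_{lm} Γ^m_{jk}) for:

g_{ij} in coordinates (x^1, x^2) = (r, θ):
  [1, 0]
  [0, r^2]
Non-zero Christoffel symbols (Γ^k_{ij} = Γ^k_{ji}):
Γ^r_{θ θ} = -r
Γ^θ_{r θ} = 1/r
R^r_{θ θ r} = ∂_θ Γ^r_{θ r} - ∂_r Γ^r_{θ θ} + Γ^r_{θ m} Γ^m_{θ r} - Γ^r_{r m} Γ^m_{θ θ}
  = (0) - (-1) + (-1) - (0) = 0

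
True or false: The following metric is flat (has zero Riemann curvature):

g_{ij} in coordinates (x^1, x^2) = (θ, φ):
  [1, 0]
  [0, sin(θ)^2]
Non-zero Christoffel symbols:
Γ^θ_{φ φ} = -sin(2*θ)/2
Γ^φ_{θ φ} = 1/tan(θ)
Ricci tensor: R_{θθ} = 1, R_{θφ} = 0, R_{φφ} = sin(θ)^2
The Ricci tensor is non-zero, so the Riemann tensor is non-zero: not flat.
False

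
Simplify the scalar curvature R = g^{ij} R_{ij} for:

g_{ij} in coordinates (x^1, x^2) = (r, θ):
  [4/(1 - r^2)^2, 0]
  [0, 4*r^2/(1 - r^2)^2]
Non-zero Christoffel symbols (Γ^k_{ij} = Γ^k_{ji}):
Γ^r_{r r} = 2*r/(1 - r^2)
Γ^r_{θ θ} = (r^3 + r)/(r^2 - 1)
Γ^θ_{r θ} = (-r^2 - 1)/(r^3 - r)
Ricci tensor (R_{ij} = R^k_{ikj}): R_{rr} = -4/(r^2 - 1)^2, R_{rθ} = 0, R_{θθ} = -4*r^2/(r^2 - 1)^2
Inverse metric: g^{rr} = (1 - r^2)^2/4, g^{θθ} = (1 - r^2)^2/(4*r^2)
R = g^{ij} R_{ij} = ((1 - r^2)^2/4)(-4/(r^2 - 1)^2) + ((1 - r^2)^2/(4*r^2))(-4*r^2/(r^2 - 1)^2) = -2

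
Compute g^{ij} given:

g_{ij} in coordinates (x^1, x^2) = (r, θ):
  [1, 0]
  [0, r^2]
The metric is diagonal, so g^{ij} is diagonal with entries 1/g_{ii}: diag(1, 1/(r^2)).
g^{ij}:
  [1, 0]
  [0, 1/r^2]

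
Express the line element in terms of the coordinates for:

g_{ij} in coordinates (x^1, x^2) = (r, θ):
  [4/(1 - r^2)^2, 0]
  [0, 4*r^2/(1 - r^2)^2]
ds^2 = g_{ij} dx^i dx^j; only the non-zero components contribute.
ds^2 = (4/(1 - r^2)^2) dr^2 + (4*r^2/(1 - r^2)^2) dθ^2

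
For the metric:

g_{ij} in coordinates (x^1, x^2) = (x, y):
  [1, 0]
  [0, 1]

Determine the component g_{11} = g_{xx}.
With x^1 = x, x^2 = y, g_{11} = g_{xx} is the row-1, column-1 entry of the matrix.
g_{11} = 1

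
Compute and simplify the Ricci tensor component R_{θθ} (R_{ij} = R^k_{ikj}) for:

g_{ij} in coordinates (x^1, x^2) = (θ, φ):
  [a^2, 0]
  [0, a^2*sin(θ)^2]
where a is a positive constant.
Non-zero Christoffel symbols (Γ^k_{ij} = Γ^k_{ji}):
Γ^θ_{φ φ} = -sin(2*θ)/2
Γ^φ_{θ φ} = 1/tan(θ)
R^θ_{θ θ θ} = 0 (a repeated index in an antisymmetric pair)
R^φ_{θ φ θ} = ∂_φ Γ^φ_{θ θ} - ∂_θ Γ^φ_{θ φ} + Γ^φ_{φ m} Γ^m_{θ θ} - Γ^φ_{θ m} Γ^m_{θ φ}
  = (0) - (-1/sin(θ)^2) + (0) - (1/tan(θ)^2) = 1
R_{θθ} = R^θ_{θ θ θ} + R^φ_{θ φ θ} = (0) + (1) = 1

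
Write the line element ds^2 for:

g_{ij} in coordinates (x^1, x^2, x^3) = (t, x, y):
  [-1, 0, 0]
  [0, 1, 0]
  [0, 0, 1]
ds^2 = g_{ij} dx^i dx^j; only the non-zero components contribute.
ds^2 = -dt^2 + dx^2 + dy^2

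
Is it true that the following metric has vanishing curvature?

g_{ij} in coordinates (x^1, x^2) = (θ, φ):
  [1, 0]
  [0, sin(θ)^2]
Non-zero Christoffel symbols:
Γ^θ_{φ φ} = -sin(2*θ)/2
Γ^φ_{θ φ} = 1/tan(θ)
Ricci tensor: R_{θθ} = 1, R_{θφ} = 0, R_{φφ} = sin(θ)^2
The Ricci tensor is non-zero, so the Riemann tensor is non-zero: not flat.
No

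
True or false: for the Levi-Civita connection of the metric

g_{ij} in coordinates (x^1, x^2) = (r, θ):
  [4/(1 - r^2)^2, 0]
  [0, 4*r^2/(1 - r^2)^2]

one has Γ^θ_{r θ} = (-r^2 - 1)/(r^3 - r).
Γ^θ_{r θ} = (1/2) g^{θθ} (∂_r g_{θθ} + ∂_θ g_{θr} - ∂_θ g_{rθ}) = (1/2)((1 - r^2)^2/(4*r^2))((-8*(r^3 + r)/(r^2 - 1)^3) + (0) - (0)) = (-r^2 - 1)/(r^3 - r)
This equals the proposed value (-r^2 - 1)/(r^3 - r).
True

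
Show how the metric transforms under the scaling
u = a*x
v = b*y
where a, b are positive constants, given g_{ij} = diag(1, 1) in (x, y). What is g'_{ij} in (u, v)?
Invert the transformation: x = u/a, y = v/b
g'_{ij} = (∂x^k/∂x'^i)(∂x^l/∂x'^j) g_{kl}; with g_{kl} = δ_{kl} this is Σ_k (∂x^k/∂x'^i)(∂x^k/∂x'^j).
Jacobian: ∂x/∂u = 1/a, ∂x/∂v = 0, ∂y/∂u = 0, ∂y/∂v = 1/b
g'_{uu} = (1/a)(1/a) + (0)(0) = 1/a^2
g'_{uv} = (1/a)(0) + (0)(1/b) = 0
g'_{vv} = (0)(0) + (1/b)(1/b) = 1/b^2
g'_{ij} = diag(1/a^2, 1/b^2)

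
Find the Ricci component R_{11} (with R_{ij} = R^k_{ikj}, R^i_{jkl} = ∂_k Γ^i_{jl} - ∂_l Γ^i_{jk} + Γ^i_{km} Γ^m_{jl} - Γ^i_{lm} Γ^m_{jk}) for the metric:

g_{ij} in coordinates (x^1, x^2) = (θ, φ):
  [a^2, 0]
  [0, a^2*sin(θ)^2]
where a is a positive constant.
Non-zero Christoffel symbols (Γ^k_{ij} = Γ^k_{ji}):
Γ^θ_{φ φ} = -sin(2*θ)/2
Γ^φ_{θ φ} = 1/tan(θ)
R^θ_{θ θ θ} = 0 (a repeated index in an antisymmetric pair)
R^φ_{θ φ θ} = ∂_φ Γ^φ_{θ θ} - ∂_θ Γ^φ_{θ φ} + Γ^φ_{φ m} Γ^m_{θ θ} - Γ^φ_{θ m} Γ^m_{θ φ}
  = (0) - (-1/sin(θ)^2) + (0) - (1/tan(θ)^2) = 1
R_{θθ} = R^θ_{θ θ θ} + R^φ_{θ φ θ} = (0) + (1) = 1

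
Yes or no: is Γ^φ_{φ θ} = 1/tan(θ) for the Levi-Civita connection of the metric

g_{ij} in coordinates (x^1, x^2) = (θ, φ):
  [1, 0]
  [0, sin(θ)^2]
Γ^φ_{φ θ} = (1/2) g^{φφ} (∂_φ g_{φθ} + ∂_θ g_{φφ} - ∂_φ g_{φθ}) = (1/2)(1/sin(θ)^2)((0) + (sin(2*θ)) - (0)) = 1/tan(θ)
This equals the proposed value 1/tan(θ).
Yes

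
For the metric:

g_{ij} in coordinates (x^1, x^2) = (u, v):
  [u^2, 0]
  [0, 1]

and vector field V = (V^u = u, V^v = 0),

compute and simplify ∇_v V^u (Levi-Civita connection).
Non-zero Christoffel symbols:
Γ^u_{u u} = 1/u
∇_v V^u = ∂_v V^u + Γ^u_{v j} V^j
  = (0) + (0)(u) + (0)(0)
  = 0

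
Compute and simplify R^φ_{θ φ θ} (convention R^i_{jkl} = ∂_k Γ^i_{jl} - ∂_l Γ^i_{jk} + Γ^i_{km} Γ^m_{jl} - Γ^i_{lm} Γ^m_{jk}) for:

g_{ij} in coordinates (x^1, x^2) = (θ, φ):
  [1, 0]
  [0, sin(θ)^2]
Non-zero Christoffel symbols (Γ^k_{ij} = Γ^k_{ji}):
Γ^θ_{φ φ} = -sin(2*θ)/2
Γ^φ_{θ φ} = 1/tan(θ)
R^φ_{θ φ θ} = ∂_φ Γ^φ_{θ θ} - ∂_θ Γ^φ_{θ φ} + Γ^φ_{φ m} Γ^m_{θ θ} - Γ^φ_{θ m} Γ^m_{θ φ}
  = (0) - (-1/sin(θ)^2) + (0) - (1/tan(θ)^2) = 1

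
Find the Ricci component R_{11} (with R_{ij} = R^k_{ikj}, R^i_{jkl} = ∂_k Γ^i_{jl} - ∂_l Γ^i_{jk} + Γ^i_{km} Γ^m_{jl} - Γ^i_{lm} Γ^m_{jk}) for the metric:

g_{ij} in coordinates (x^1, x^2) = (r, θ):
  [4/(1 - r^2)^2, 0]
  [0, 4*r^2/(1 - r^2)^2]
Non-zero Christoffel symbols (Γ^k_{ij} = Γ^k_{ji}):
Γ^r_{r r} = 2*r/(1 - r^2)
Γ^r_{θ θ} = (r^3 + r)/(r^2 - 1)
Γ^θ_{r θ} = (-r^2 - 1)/(r^3 - r)
R^r_{r r r} = 0 (a repeated index in an antisymmetric pair)
R^θ_{r θ r} = ∂_θ Γ^θ_{r r} - ∂_r Γ^θ_{r θ} + Γ^θ_{θ m} Γ^m_{r r} - Γ^θ_{r m} Γ^m_{r θ}
  = (0) - ((r^4 + 4*r^2 - 1)/(r^3 - r)^2) + (2*(r^2 + 1)/(r^2 - 1)^2) - ((r^2 + 1)^2/(r^3 - r)^2) = -4/(r^2 - 1)^2
R_{rr} = R^r_{r r r} + R^θ_{r θ r} = (0) + (-4/(r^2 - 1)^2) = -4/(r^2 - 1)^2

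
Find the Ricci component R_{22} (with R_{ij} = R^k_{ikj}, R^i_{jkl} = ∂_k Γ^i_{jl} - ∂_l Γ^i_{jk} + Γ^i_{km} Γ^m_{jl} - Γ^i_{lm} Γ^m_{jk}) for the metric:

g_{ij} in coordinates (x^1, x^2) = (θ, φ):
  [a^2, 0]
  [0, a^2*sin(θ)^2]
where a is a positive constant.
Non-zero Christoffel symbols (Γ^k_{ij} = Γ^k_{ji}):
Γ^θ_{φ φ} = -sin(2*θ)/2
Γ^φ_{θ φ} = 1/tan(θ)
R^θ_{φ θ φ} = ∂_θ Γ^θ_{φ φ} - ∂_φ Γ^θ_{φ θ} + Γ^θ_{θ m} Γ^m_{φ φ} - Γ^θ_{φ m} Γ^m_{φ θ}
  = (-cos(2*θ)) - (0) + (0) - (-cos(θ)^2) = sin(θ)^2
R^φ_{φ φ φ} = 0 (a repeated index in an antisymmetric pair)
R_{φφ} = R^θ_{φ θ φ} + R^φ_{φ φ φ} = (sin(θ)^2) + (0) = sin(θ)^2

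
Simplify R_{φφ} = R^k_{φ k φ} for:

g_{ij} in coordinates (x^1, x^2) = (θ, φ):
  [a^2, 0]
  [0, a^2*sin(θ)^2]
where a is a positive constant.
Non-zero Christoffel symbols (Γ^k_{ij} = Γ^k_{ji}):
Γ^θ_{φ φ} = -sin(2*θ)/2
Γ^φ_{θ φ} = 1/tan(θ)
R^θ_{φ θ φ} = ∂_θ Γ^θ_{φ φ} - ∂_φ Γ^θ_{φ θ} + Γ^θ_{θ m} Γ^m_{φ φ} - Γ^θ_{φ m} Γ^m_{φ θ}
  = (-cos(2*θ)) - (0) + (0) - (-cos(θ)^2) = sin(θ)^2
R^φ_{φ φ φ} = 0 (a repeated index in an antisymmetric pair)
R_{φφ} = R^θ_{φ θ φ} + R^φ_{φ φ φ} = (sin(θ)^2) + (0) = sin(θ)^2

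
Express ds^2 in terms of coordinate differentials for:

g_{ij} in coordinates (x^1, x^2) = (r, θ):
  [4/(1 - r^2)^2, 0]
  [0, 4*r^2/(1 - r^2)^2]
ds^2 = g_{ij} dx^i dx^j; only the non-zero components contribute.
ds^2 = (4/(1 - r^2)^2) dr^2 + (4*r^2/(1 - r^2)^2) dθ^2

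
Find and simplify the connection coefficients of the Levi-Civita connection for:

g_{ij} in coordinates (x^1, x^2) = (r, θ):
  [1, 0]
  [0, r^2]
Using Γ^k_{ij} = (1/2) g^{km} (∂_i g_{mj} + ∂_j g_{mi} - ∂_m g_{ij}); the metric is diagonal, so only the m = k term contributes.
Non-zero symbols (using the symmetry Γ^k_{ij} = Γ^k_{ji}):
Γ^r_{θ θ} = (1/2) g^{rr} (∂_θ g_{rθ} + ∂_θ g_{rθ} - ∂_r g_{θθ}) = (1/2)(1)((0) + (0) - (2*r)) = -r
Γ^θ_{r θ} = (1/2) g^{θθ} (∂_r g_{θθ} + ∂_θ g_{θr} - ∂_θ g_{rθ}) = (1/2)(1/r^2)((2*r) + (0) - (0)) = 1/r
All other Christoffel symbols are zero.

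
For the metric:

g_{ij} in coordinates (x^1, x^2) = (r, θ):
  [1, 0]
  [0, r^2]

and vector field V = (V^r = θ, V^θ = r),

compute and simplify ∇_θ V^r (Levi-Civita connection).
Non-zero Christoffel symbols:
Γ^r_{θ θ} = -r
Γ^θ_{r θ} = 1/r
∇_θ V^r = ∂_θ V^r + Γ^r_{θ j} V^j
  = (1) + (0)(θ) + (-r)(r)
  = 1 - r^2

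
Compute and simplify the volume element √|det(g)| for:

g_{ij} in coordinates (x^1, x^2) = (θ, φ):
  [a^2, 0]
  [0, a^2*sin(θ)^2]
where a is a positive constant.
det(g) = a^4*sin(θ)^2
√|det(g)| = a^2*sin(θ) (taking 0 < θ < π so that |sin(θ)| = sin(θ))
Volume element: dV = a^2*sin(θ) dθ dφ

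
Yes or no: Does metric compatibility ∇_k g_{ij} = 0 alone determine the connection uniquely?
One also needs vanishing torsion; metric compatibility plus torsion-freeness singles out the Levi-Civita connection.
No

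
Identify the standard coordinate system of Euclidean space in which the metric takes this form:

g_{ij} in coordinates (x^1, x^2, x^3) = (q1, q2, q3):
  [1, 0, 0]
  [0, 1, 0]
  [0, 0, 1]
All components are constant and the metric is the identity, i.e. orthonormal rectilinear coordinates.
Cartesian (3D) coordinates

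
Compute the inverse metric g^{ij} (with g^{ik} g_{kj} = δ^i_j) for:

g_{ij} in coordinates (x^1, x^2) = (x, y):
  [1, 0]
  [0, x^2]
The metric is diagonal, so g^{ij} is diagonal with entries 1/g_{ii}: diag(1, 1/(x^2)).
g^{ij}:
  [1, 0]
  [0, 1/x^2]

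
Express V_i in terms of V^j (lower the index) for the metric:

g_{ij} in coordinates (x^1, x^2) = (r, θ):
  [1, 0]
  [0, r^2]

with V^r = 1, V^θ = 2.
V_i = g_{ij} V^j:
V_r = (1)(1) + (0)(2) = 1
V_θ = (0)(1) + (r^2)(2) = 2*r^2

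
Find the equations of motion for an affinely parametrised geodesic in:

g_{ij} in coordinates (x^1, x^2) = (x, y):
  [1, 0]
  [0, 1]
Geodesic equation: d^2x^k/dλ^2 + Γ^k_{ij} (dx^i/dλ)(dx^j/dλ) = 0.
All Christoffel symbols vanish, so the geodesics are straight lines:
d^2x/dλ^2 = 0
d^2y/dλ^2 = 0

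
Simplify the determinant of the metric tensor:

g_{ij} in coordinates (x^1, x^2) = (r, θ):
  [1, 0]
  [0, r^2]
For a 2×2 metric: det(g) = g_{11}·g_{22} - g_{12}·g_{21}
= (1)·(r^2) - (0)·(0)
= r^2 - 0
det(g) = r^2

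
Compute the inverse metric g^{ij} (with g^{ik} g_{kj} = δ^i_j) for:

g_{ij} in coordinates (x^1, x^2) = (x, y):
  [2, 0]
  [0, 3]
The metric is diagonal, so g^{ij} is diagonal with entries 1/g_{ii}: diag(1/2, 1/3).
g^{ij}:
  [1/2, 0]
  [0, 1/3]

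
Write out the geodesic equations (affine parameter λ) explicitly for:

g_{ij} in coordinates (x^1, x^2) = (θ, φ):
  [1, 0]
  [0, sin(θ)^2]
Geodesic equation: d^2x^k/dλ^2 + Γ^k_{ij} (dx^i/dλ)(dx^j/dλ) = 0.
Non-zero Christoffel symbols:
Γ^θ_{φ φ} = -sin(2*θ)/2
Γ^φ_{θ φ} = 1/tan(θ)
Substituting (the symmetric pair Γ^k_{ij}, Γ^k_{ji} combines into a factor 2):
d^2θ/dλ^2 - (sin(2*θ)/2) (dφ/dλ)^2 = 0
d^2φ/dλ^2 + (2/tan(θ)) (dθ/dλ)(dφ/dλ) = 0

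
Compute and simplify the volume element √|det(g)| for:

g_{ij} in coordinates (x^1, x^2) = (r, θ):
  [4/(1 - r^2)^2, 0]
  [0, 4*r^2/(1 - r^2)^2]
det(g) = 16*r^2/(1 - r^2)^4
√|det(g)| = 4*r/(r^2 - 1)^2
Volume element: dV = 4*r/(r^2 - 1)^2 dr dθ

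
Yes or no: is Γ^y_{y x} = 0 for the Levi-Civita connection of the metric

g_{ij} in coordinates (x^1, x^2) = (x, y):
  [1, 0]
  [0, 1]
Γ^y_{y x} = (1/2) g^{yy} (∂_y g_{yx} + ∂_x g_{yy} - ∂_y g_{yx}) = (1/2)(1)((0) + (0) - (0)) = 0
This equals the proposed value 0.
Yes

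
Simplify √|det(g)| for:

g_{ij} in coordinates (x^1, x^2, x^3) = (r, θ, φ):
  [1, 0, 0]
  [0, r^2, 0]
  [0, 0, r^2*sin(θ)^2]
det(g) = r^4*sin(θ)^2
√|det(g)| = r^2*sin(θ) (taking 0 < θ < π so that |sin(θ)| = sin(θ))
Volume element: dV = r^2*sin(θ) dr dθ dφ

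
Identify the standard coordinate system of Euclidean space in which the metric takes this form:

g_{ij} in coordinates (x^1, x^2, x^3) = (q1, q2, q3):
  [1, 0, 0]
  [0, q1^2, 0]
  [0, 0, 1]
The line element ds^2 = dq1^2 + q1^2 dq2^2 + dq3^2 is dr^2 + r^2 dθ^2 + dz^2 with q1 = r, q2 = θ, q3 = z.
cylindrical coordinates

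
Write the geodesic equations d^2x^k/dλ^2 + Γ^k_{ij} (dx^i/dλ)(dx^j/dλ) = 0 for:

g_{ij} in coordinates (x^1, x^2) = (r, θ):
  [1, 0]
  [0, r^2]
Geodesic equation: d^2x^k/dλ^2 + Γ^k_{ij} (dx^i/dλ)(dx^j/dλ) = 0.
Non-zero Christoffel symbols:
Γ^r_{θ θ} = -r
Γ^θ_{r θ} = 1/r
Substituting (the symmetric pair Γ^k_{ij}, Γ^k_{ji} combines into a factor 2):
d^2r/dλ^2 - r (dθ/dλ)^2 = 0
d^2θ/dλ^2 + (2/r) (dr/dλ)(dθ/dλ) = 0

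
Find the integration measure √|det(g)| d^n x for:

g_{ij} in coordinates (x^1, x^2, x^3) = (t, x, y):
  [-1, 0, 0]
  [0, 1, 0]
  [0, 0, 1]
det(g) = -1
√|det(g)| = 1
Volume element: dV = 1 dt dx dy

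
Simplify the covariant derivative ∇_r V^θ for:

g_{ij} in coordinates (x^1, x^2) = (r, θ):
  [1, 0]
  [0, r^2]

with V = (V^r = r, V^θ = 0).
Non-zero Christoffel symbols:
Γ^r_{θ θ} = -r
Γ^θ_{r θ} = 1/r
∇_r V^θ = ∂_r V^θ + Γ^θ_{r j} V^j
  = (0) + (0)(r) + (1/r)(0)
  = 0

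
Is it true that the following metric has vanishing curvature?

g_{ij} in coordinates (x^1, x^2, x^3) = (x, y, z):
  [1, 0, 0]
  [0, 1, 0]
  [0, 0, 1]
All metric components are constant, so every Christoffel symbol vanishes and R^i_{jkl} = 0.
Yes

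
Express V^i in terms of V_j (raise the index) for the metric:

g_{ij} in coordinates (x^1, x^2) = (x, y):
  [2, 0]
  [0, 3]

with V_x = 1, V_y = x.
Inverse metric (diagonal): g^{xx} = 1/2, g^{yy} = 1/3
V^i = g^{ij} V_j:
V^x = (1/2)(1) + (0)(x) = 1/2
V^y = (0)(1) + (1/3)(x) = x/3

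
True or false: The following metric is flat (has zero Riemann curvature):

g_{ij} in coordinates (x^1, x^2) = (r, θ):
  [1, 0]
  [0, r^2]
Non-zero Christoffel symbols:
Γ^r_{θ θ} = -r
Γ^θ_{r θ} = 1/r
Ricci tensor: R_{rr} = 0, R_{rθ} = 0, R_{θθ} = 0
All R_{ij} vanish; in 2 dimensions the Riemann tensor is fully determined by the Ricci tensor, so R^i_{jkl} = 0: the metric is flat (curvilinear coordinates on flat space).
True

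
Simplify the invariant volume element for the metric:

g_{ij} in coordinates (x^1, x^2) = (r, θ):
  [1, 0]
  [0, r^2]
det(g) = r^2
√|det(g)| = r
Volume element: dV = r dr dθ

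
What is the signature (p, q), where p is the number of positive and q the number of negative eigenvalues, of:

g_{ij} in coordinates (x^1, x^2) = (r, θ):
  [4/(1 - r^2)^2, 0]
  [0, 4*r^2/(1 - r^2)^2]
The metric is diagonal, so its eigenvalues are the diagonal entries: 4/(1 - r^2)^2, 4*r^2/(1 - r^2)^2 (at a generic point, where coordinate-dependent entries are positive).
2 positive, 0 negative.
(2, 0) - Riemannian (positive definite)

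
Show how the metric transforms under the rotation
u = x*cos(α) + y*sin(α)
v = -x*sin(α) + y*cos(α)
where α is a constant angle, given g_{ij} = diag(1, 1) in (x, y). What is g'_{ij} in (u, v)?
Invert the transformation: x = u*cos(α) - v*sin(α), y = u*sin(α) + v*cos(α)
g'_{ij} = (∂x^k/∂x'^i)(∂x^l/∂x'^j) g_{kl}; with g_{kl} = δ_{kl} this is Σ_k (∂x^k/∂x'^i)(∂x^k/∂x'^j).
Jacobian: ∂x/∂u = cos(α), ∂x/∂v = -sin(α), ∂y/∂u = sin(α), ∂y/∂v = cos(α)
g'_{uu} = (cos(α))(cos(α)) + (sin(α))(sin(α)) = 1
g'_{uv} = (cos(α))(-sin(α)) + (sin(α))(cos(α)) = 0
g'_{vv} = (-sin(α))(-sin(α)) + (cos(α))(cos(α)) = 1
g'_{ij} = diag(1, 1)
The Euclidean metric is invariant under rotations.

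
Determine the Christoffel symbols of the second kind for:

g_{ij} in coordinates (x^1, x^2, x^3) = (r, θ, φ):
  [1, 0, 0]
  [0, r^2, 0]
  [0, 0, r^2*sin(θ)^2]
Using Γ^k_{ij} = (1/2) g^{km} (∂_i g_{mj} + ∂_j g_{mi} - ∂_m g_{ij}); the metric is diagonal, so only the m = k term contributes.
Non-zero symbols (using the symmetry Γ^k_{ij} = Γ^k_{ji}):
Γ^r_{θ θ} = (1/2) g^{rr} (∂_θ g_{rθ} + ∂_θ g_{rθ} - ∂_r g_{θθ}) = (1/2)(1)((0) + (0) - (2*r)) = -r
Γ^r_{φ φ} = (1/2) g^{rr} (∂_φ g_{rφ} + ∂_φ g_{rφ} - ∂_r g_{φφ}) = (1/2)(1)((0) + (0) - (2*r*sin(θ)^2)) = -r*sin(θ)^2
Γ^θ_{r θ} = (1/2) g^{θθ} (∂_r g_{θθ} + ∂_θ g_{θr} - ∂_θ g_{rθ}) = (1/2)(1/r^2)((2*r) + (0) - (0)) = 1/r
Γ^θ_{φ φ} = (1/2) g^{θθ} (∂_φ g_{θφ} + ∂_φ g_{θφ} - ∂_θ g_{φφ}) = (1/2)(1/r^2)((0) + (0) - (r^2*sin(2*θ))) = -sin(2*θ)/2
Γ^φ_{r φ} = (1/2) g^{φφ} (∂_r g_{φφ} + ∂_φ g_{φr} - ∂_φ g_{rφ}) = (1/2)(1/(r^2*sin(θ)^2))((2*r*sin(θ)^2) + (0) - (0)) = 1/r
Γ^φ_{θ φ} = (1/2) g^{φφ} (∂_θ g_{φφ} + ∂_φ g_{φθ} - ∂_φ g_{θφ}) = (1/2)(1/(r^2*sin(θ)^2))((r^2*sin(2*θ)) + (0) - (0)) = 1/tan(θ)
All other Christoffel symbols are zero.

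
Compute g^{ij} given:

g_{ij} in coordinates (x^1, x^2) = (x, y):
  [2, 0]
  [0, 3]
The metric is diagonal, so g^{ij} is diagonal with entries 1/g_{ii}: diag(1/2, 1/3).
g^{ij}:
  [1/2, 0]
  [0, 1/3]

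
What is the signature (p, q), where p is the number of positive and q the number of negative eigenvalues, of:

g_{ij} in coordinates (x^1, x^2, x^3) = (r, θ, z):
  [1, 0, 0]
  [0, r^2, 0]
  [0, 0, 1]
The metric is diagonal, so its eigenvalues are the diagonal entries: 1, r^2, 1 (at a generic point, where coordinate-dependent entries are positive).
3 positive, 0 negative.
(3, 0) - Riemannian (positive definite)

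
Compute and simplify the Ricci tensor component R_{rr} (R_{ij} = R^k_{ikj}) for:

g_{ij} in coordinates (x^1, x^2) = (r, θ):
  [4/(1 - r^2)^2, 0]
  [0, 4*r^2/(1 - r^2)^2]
Non-zero Christoffel symbols (Γ^k_{ij} = Γ^k_{ji}):
Γ^r_{r r} = 2*r/(1 - r^2)
Γ^r_{θ θ} = (r^3 + r)/(r^2 - 1)
Γ^θ_{r θ} = (-r^2 - 1)/(r^3 - r)
R^r_{r r r} = 0 (a repeated index in an antisymmetric pair)
R^θ_{r θ r} = ∂_θ Γ^θ_{r r} - ∂_r Γ^θ_{r θ} + Γ^θ_{θ m} Γ^m_{r r} - Γ^θ_{r m} Γ^m_{r θ}
  = (0) - ((r^4 + 4*r^2 - 1)/(r^3 - r)^2) + (2*(r^2 + 1)/(r^2 - 1)^2) - ((r^2 + 1)^2/(r^3 - r)^2) = -4/(r^2 - 1)^2
R_{rr} = R^r_{r r r} + R^θ_{r θ r} = (0) + (-4/(r^2 - 1)^2) = -4/(r^2 - 1)^2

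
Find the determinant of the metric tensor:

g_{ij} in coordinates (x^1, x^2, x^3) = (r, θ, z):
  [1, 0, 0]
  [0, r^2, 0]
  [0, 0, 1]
Diagonal metric: det(g) = g_{11}·g_{22}·g_{33}
= (1)·(r^2)·(1)
det(g) = r^2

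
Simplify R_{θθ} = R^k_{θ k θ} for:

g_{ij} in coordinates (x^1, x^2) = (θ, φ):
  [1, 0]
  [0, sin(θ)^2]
Non-zero Christoffel symbols (Γ^k_{ij} = Γ^k_{ji}):
Γ^θ_{φ φ} = -sin(2*θ)/2
Γ^φ_{θ φ} = 1/tan(θ)
R^θ_{θ θ θ} = 0 (a repeated index in an antisymmetric pair)
R^φ_{θ φ θ} = ∂_φ Γ^φ_{θ θ} - ∂_θ Γ^φ_{θ φ} + Γ^φ_{φ m} Γ^m_{θ θ} - Γ^φ_{θ m} Γ^m_{θ φ}
  = (0) - (-1/sin(θ)^2) + (0) - (1/tan(θ)^2) = 1
R_{θθ} = R^θ_{θ θ θ} + R^φ_{θ φ θ} = (0) + (1) = 1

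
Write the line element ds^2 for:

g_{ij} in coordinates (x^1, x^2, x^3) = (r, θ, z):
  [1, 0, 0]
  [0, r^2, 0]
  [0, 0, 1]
ds^2 = g_{ij} dx^i dx^j; only the non-zero components contribute.
ds^2 = dr^2 + r^2 dθ^2 + dz^2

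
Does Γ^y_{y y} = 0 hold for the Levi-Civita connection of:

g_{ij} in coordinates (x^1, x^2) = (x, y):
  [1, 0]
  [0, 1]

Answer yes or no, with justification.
Γ^y_{y y} = (1/2) g^{yy} (∂_y g_{yy} + ∂_y g_{yy} - ∂_y g_{yy}) = (1/2)(1)((0) + (0) - (0)) = 0
This equals the proposed value 0.
Yes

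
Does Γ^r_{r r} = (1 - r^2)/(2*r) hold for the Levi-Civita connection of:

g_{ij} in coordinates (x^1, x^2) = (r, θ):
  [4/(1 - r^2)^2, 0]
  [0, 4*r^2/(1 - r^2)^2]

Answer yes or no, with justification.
Γ^r_{r r} = (1/2) g^{rr} (∂_r g_{rr} + ∂_r g_{rr} - ∂_r g_{rr}) = (1/2)((1 - r^2)^2/4)((16*r/(1 - r^2)^3) + (16*r/(1 - r^2)^3) - (16*r/(1 - r^2)^3)) = 2*r/(1 - r^2)
This differs from the proposed value (1 - r^2)/(2*r).
No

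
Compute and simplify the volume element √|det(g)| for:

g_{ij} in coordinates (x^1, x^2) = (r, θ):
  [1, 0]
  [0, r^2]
det(g) = r^2
√|det(g)| = r
Volume element: dV = r dr dθ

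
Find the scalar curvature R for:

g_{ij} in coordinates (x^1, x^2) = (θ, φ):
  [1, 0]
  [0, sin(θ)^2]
Non-zero Christoffel symbols (Γ^k_{ij} = Γ^k_{ji}):
Γ^θ_{φ φ} = -sin(2*θ)/2
Γ^φ_{θ φ} = 1/tan(θ)
Ricci tensor (R_{ij} = R^k_{ikj}): R_{θθ} = 1, R_{θφ} = 0, R_{φφ} = sin(θ)^2
Inverse metric: g^{θθ} = 1, g^{φφ} = 1/sin(θ)^2
R = g^{ij} R_{ij} = (1)(1) + (1/sin(θ)^2)(sin(θ)^2) = 2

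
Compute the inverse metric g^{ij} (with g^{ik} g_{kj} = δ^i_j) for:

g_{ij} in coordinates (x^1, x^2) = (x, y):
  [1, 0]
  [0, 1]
The metric is diagonal, so g^{ij} is diagonal with entries 1/g_{ii}: diag(1, 1).
g^{ij}:
  [1, 0]
  [0, 1]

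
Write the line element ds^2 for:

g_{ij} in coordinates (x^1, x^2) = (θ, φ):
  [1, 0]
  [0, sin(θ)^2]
ds^2 = g_{ij} dx^i dx^j; only the non-zero components contribute.
ds^2 = dθ^2 + sin(θ)^2 dφ^2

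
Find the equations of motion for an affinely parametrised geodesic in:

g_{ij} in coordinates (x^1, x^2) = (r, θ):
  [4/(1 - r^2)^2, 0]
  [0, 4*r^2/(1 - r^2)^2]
Geodesic equation: d^2x^k/dλ^2 + Γ^k_{ij} (dx^i/dλ)(dx^j/dλ) = 0.
Non-zero Christoffel symbols:
Γ^r_{r r} = 2*r/(1 - r^2)
Γ^r_{θ θ} = (r^3 + r)/(r^2 - 1)
Γ^θ_{r θ} = (-r^2 - 1)/(r^3 - r)
Substituting (the symmetric pair Γ^k_{ij}, Γ^k_{ji} combines into a factor 2):
d^2r/dλ^2 + (2*r/(1 - r^2)) (dr/dλ)^2 + ((r^3 + r)/(r^2 - 1)) (dθ/dλ)^2 = 0
d^2θ/dλ^2 + ((-2*r^2 - 2)/(r^3 - r)) (dr/dλ)(dθ/dλ) = 0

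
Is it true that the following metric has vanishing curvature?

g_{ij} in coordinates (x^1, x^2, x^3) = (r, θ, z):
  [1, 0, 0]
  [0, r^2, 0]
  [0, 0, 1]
Non-zero Christoffel symbols:
Γ^r_{θ θ} = -r
Γ^θ_{r θ} = 1/r
Ricci tensor: R_{rr} = 0, R_{rθ} = 0, R_{rz} = 0, R_{θθ} = 0, R_{θz} = 0, R_{zz} = 0
All R_{ij} vanish; in 3 dimensions the Riemann tensor is fully determined by the Ricci tensor, so R^i_{jkl} = 0: the metric is flat (curvilinear coordinates on flat space).
Yes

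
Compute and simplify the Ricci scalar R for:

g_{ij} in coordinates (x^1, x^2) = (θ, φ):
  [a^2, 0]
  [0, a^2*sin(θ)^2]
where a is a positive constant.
Non-zero Christoffel symbols (Γ^k_{ij} = Γ^k_{ji}):
Γ^θ_{φ φ} = -sin(2*θ)/2
Γ^φ_{θ φ} = 1/tan(θ)
Ricci tensor (R_{ij} = R^k_{ikj}): R_{θθ} = 1, R_{θφ} = 0, R_{φφ} = sin(θ)^2
Inverse metric: g^{θθ} = 1/a^2, g^{φφ} = 1/(a^2*sin(θ)^2)
R = g^{ij} R_{ij} = (1/a^2)(1) + (1/(a^2*sin(θ)^2))(sin(θ)^2) = 2/a^2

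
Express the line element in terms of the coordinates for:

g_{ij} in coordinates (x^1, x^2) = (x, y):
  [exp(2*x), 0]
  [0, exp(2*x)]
ds^2 = g_{ij} dx^i dx^j; only the non-zero components contribute.
ds^2 = exp(2*x) dx^2 + exp(2*x) dy^2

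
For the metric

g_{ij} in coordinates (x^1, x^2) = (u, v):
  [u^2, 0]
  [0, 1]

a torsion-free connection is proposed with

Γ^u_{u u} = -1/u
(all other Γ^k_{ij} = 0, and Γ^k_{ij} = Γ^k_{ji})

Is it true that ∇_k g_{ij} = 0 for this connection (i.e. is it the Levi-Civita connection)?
Using ∇_k g_{ij} = ∂_k g_{ij} - Γ^m_{ki} g_{mj} - Γ^m_{kj} g_{im}:
∇_u g_{uu} = (2*u) - (-u) - (-u) = 4*u ≠ 0
So the connection is not metric compatible (it is not the Levi-Civita connection).
No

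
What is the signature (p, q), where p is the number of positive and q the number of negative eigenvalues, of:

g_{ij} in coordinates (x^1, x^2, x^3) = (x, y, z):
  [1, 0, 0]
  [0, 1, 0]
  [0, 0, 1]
The metric is diagonal, so its eigenvalues are the diagonal entries: 1, 1, 1 (at a generic point, where coordinate-dependent entries are positive).
3 positive, 0 negative.
(3, 0) - Riemannian (positive definite)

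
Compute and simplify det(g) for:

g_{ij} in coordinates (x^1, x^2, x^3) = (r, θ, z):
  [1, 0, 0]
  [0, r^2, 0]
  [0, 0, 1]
Diagonal metric: det(g) = g_{11}·g_{22}·g_{33}
= (1)·(r^2)·(1)
det(g) = r^2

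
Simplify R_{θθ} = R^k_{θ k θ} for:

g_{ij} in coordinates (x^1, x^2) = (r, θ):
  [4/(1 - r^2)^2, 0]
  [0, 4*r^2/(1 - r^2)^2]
Non-zero Christoffel symbols (Γ^k_{ij} = Γ^k_{ji}):
Γ^r_{r r} = 2*r/(1 - r^2)
Γ^r_{θ θ} = (r^3 + r)/(r^2 - 1)
Γ^θ_{r θ} = (-r^2 - 1)/(r^3 - r)
R^r_{θ r θ} = ∂_r Γ^r_{θ θ} - ∂_θ Γ^r_{θ r} + Γ^r_{r m} Γ^m_{θ θ} - Γ^r_{θ m} Γ^m_{θ r}
  = ((r^4 - 4*r^2 - 1)/(r^2 - 1)^2) - (0) + (-2*r^2*(r^2 + 1)/(r^2 - 1)^2) - (-(r^2 + 1)^2/(r^2 - 1)^2) = -4*r^2/(r^2 - 1)^2
R^θ_{θ θ θ} = 0 (a repeated index in an antisymmetric pair)
R_{θθ} = R^r_{θ r θ} + R^θ_{θ θ θ} = (-4*r^2/(r^2 - 1)^2) + (0) = -4*r^2/(r^2 - 1)^2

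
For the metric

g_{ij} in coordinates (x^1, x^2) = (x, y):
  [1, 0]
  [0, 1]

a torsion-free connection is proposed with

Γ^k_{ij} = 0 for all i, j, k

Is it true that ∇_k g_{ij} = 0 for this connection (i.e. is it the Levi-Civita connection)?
Using ∇_k g_{ij} = ∂_k g_{ij} - Γ^m_{ki} g_{mj} - Γ^m_{kj} g_{im}:
e.g. ∇_x g_{yy} = (0) - (0) - (0) = 0
Every component ∇_k g_{ij} vanishes: the connection is metric compatible.
Yes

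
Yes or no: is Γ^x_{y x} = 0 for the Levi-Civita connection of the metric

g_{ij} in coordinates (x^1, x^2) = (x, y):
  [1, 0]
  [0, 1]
Γ^x_{y x} = (1/2) g^{xx} (∂_y g_{xx} + ∂_x g_{xy} - ∂_x g_{yx}) = (1/2)(1)((0) + (0) - (0)) = 0
This equals the proposed value 0.
Yes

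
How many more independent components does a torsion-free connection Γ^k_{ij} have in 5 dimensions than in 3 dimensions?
Independent components in n dimensions: n × n(n+1)/2 = n^2(n+1)/2.
5D: 5 × 15 = 75
3D: 3 × 6 = 18
Difference = 75 - 18 = 57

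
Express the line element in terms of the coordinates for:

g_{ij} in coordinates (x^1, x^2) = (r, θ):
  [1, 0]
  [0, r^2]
ds^2 = g_{ij} dx^i dx^j; only the non-zero components contribute.
ds^2 = dr^2 + r^2 dθ^2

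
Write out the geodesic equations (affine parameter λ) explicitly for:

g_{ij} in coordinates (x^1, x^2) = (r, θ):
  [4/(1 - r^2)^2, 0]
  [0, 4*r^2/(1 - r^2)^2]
Geodesic equation: d^2x^k/dλ^2 + Γ^k_{ij} (dx^i/dλ)(dx^j/dλ) = 0.
Non-zero Christoffel symbols:
Γ^r_{r r} = 2*r/(1 - r^2)
Γ^r_{θ θ} = (r^3 + r)/(r^2 - 1)
Γ^θ_{r θ} = (-r^2 - 1)/(r^3 - r)
Substituting (the symmetric pair Γ^k_{ij}, Γ^k_{ji} combines into a factor 2):
d^2r/dλ^2 + (2*r/(1 - r^2)) (dr/dλ)^2 + ((r^3 + r)/(r^2 - 1)) (dθ/dλ)^2 = 0
d^2θ/dλ^2 + ((-2*r^2 - 2)/(r^3 - r)) (dr/dλ)(dθ/dλ) = 0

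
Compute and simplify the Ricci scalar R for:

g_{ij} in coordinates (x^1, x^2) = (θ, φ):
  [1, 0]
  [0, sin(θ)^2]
Non-zero Christoffel symbols (Γ^k_{ij} = Γ^k_{ji}):
Γ^θ_{φ φ} = -sin(2*θ)/2
Γ^φ_{θ φ} = 1/tan(θ)
Ricci tensor (R_{ij} = R^k_{ikj}): R_{θθ} = 1, R_{θφ} = 0, R_{φφ} = sin(θ)^2
Inverse metric: g^{θθ} = 1, g^{φφ} = 1/sin(θ)^2
R = g^{ij} R_{ij} = (1)(1) + (1/sin(θ)^2)(sin(θ)^2) = 2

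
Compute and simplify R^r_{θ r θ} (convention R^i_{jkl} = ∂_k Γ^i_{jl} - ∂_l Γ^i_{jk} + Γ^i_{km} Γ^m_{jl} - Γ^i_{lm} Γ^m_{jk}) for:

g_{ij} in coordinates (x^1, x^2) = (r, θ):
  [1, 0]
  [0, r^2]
Non-zero Christoffel symbols (Γ^k_{ij} = Γ^k_{ji}):
Γ^r_{θ θ} = -r
Γ^θ_{r θ} = 1/r
R^r_{θ r θ} = ∂_r Γ^r_{θ θ} - ∂_θ Γ^r_{θ r} + Γ^r_{r m} Γ^m_{θ θ} - Γ^r_{θ m} Γ^m_{θ r}
  = (-1) - (0) + (0) - (-1) = 0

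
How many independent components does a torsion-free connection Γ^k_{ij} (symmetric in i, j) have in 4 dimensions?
Γ^k_{ij} has n choices for the upper index and n(n+1)/2 independent symmetric lower index pairs.
Total = 4 × 4×5/2 = 4 × 10 = 40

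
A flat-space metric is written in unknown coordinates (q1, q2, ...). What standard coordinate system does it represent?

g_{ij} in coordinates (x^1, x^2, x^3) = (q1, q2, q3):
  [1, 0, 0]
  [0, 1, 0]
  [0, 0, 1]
All components are constant and the metric is the identity, i.e. orthonormal rectilinear coordinates.
Cartesian (3D) coordinates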